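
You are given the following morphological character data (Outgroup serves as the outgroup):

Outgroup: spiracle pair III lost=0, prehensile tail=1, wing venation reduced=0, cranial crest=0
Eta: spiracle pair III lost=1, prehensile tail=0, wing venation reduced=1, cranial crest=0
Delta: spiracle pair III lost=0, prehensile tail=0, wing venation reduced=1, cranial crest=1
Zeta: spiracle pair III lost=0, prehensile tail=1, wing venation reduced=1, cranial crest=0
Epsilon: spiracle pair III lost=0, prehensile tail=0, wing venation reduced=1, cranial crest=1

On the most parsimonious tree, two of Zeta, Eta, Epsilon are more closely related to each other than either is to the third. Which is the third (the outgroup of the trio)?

Character polarity is set by the outgroup: the derived state is whichever differs from the outgroup's state, so for prehensile tail the derived state is '0', and for the remaining characters it is '1'.
spiracle pair III lost: derived state '1' in Eta only — an autapomorphy, so it tells us nothing about relationships among taxa.
Only Delta, Epsilon, and Eta show the derived state '0' for prehensile tail, supporting them as a clade.
wing venation reduced (derived state '1') is shared by all ingroup taxa — unites the whole ingroup.
cranial crest: derived state '1' in Delta and Epsilon only — synapomorphy for {Delta, Epsilon}.
Most parsimonious ingroup topology: ((Eta,(Delta,Epsilon)),Zeta).
Eta and Epsilon share a more recent common ancestor with each other than either does with Zeta, so Zeta is the least closely related of the three.

Zeta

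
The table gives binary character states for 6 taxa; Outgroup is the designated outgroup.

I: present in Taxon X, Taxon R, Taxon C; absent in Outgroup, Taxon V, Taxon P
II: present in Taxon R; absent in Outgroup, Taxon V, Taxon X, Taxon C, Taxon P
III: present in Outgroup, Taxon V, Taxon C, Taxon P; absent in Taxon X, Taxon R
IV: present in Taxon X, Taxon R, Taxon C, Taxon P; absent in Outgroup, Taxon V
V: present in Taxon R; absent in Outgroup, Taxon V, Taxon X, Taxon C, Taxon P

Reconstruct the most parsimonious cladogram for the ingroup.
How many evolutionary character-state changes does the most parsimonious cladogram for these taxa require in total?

5

Character polarity is set by the outgroup: the derived state is whichever differs from the outgroup's state, so for III the derived state is 'absent', and for the remaining characters it is 'present'.
I (derived state 'present') is shared by Taxon C, Taxon R, and Taxon X — a synapomorphy uniting that clade.
II: derived state 'present' in Taxon R only — an autapomorphy, so it tells us nothing about relationships among taxa.
III (derived state 'absent') is shared by Taxon R and Taxon X — a synapomorphy uniting that clade.
IV (derived state 'present') is shared by Taxon C, Taxon P, Taxon R, and Taxon X — a synapomorphy uniting that clade.
V (derived state 'present') is unique to Taxon R (autapomorphy; uninformative for grouping).
Most parsimonious ingroup topology: (Taxon V,(((Taxon X,Taxon R),Taxon C),Taxon P)).
Changes per character on this tree: I: 1; II: 1; III: 1; IV: 1; V: 1.
Total = 5.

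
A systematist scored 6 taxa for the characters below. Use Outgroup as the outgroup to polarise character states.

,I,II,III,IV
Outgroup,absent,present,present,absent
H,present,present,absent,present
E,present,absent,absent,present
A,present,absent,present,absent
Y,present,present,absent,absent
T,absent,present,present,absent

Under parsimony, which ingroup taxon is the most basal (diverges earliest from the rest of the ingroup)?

Character polarity is set by the outgroup: the derived state is whichever differs from the outgroup's state, so for II, III the derived state is 'absent', and for the remaining characters it is 'present'.
I: derived state 'present' in A, E, H, and Y only — synapomorphy for {A, E, H, Y}.
II groups A and E, which is incompatible with the clades supported by the remaining characters; treating it as convergent (homoplasy) costs fewer steps than any alternative tree.
Only E, H, and Y show the derived state 'absent' for III, supporting them as a clade.
Only E and H show the derived state 'present' for IV, supporting them as a clade.
Most parsimonious ingroup topology: ((((H,E),Y),A),T).
T is sister to the clade containing all other ingroup taxa, so it is the earliest-diverging (most basal) ingroup lineage.

T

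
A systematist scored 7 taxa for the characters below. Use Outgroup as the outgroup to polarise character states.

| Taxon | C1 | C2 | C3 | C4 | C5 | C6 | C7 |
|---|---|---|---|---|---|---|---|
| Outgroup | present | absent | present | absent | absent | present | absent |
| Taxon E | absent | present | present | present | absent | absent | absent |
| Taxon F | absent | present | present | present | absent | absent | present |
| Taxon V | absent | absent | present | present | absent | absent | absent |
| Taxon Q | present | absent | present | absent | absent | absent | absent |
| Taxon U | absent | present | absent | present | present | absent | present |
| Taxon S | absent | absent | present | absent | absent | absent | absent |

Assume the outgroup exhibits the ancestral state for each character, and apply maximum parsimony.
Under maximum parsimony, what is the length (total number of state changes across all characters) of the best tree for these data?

7

Character polarity is set by the outgroup: the derived state is whichever differs from the outgroup's state, so for C1, C3, C6 the derived state is 'absent', and for the remaining characters it is 'present'.
C1: derived state 'absent' in Taxon E, Taxon F, Taxon S, Taxon U, and Taxon V only — synapomorphy for {Taxon E, Taxon F, Taxon S, Taxon U, Taxon V}.
C2: derived state 'present' in Taxon E, Taxon F, and Taxon U only — synapomorphy for {Taxon E, Taxon F, Taxon U}.
C3 (derived state 'absent') is unique to Taxon U (autapomorphy; uninformative for grouping).
C4: derived state 'present' in Taxon E, Taxon F, Taxon U, and Taxon V only — synapomorphy for {Taxon E, Taxon F, Taxon U, Taxon V}.
C5 (derived state 'present') is unique to Taxon U (autapomorphy; uninformative for grouping).
C6 (derived state 'absent') is shared by all ingroup taxa — unites the whole ingroup.
Only Taxon F and Taxon U show the derived state 'present' for C7, supporting them as a clade.
Most parsimonious ingroup topology: ((((Taxon E,(Taxon F,Taxon U)),Taxon V),Taxon S),Taxon Q).
Changes per character on this tree: C1: 1; C2: 1; C3: 1; C4: 1; C5: 1; C6: 1; C7: 1.
Total = 7.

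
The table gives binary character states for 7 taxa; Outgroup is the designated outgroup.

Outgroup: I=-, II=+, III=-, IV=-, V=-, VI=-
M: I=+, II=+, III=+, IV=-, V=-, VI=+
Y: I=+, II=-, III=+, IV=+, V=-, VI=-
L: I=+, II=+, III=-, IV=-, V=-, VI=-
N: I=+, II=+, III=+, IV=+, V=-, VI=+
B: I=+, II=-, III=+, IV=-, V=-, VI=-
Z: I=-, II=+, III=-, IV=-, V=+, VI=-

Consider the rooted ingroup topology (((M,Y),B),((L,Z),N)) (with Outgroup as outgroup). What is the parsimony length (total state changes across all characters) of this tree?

11

Map each character onto (((M,Y),B),((L,Z),N)) (rooted by Outgroup) and count the minimum state changes it requires (Fitch parsimony):
I: 2; II: 2; III: 2; IV: 2; V: 1; VI: 2.
Total tree length = 11.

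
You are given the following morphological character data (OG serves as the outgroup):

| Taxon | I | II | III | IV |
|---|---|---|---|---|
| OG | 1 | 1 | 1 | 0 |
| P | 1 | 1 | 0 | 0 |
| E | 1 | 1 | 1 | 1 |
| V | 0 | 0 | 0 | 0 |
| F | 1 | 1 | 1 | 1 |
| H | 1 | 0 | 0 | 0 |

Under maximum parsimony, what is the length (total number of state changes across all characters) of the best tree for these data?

Character polarity is set by the outgroup: the derived state is whichever differs from the outgroup's state, so for I, II, III the derived state is '0', and for the remaining characters it is '1'.
I (derived state '0') is unique to V (autapomorphy; uninformative for grouping).
II: derived state '0' in H and V only — synapomorphy for {H, V}.
III (derived state '0') is shared by H, P, and V — a synapomorphy uniting that clade.
IV (derived state '1') is shared by E and F — a synapomorphy uniting that clade.
Most parsimonious ingroup topology: ((P,(V,H)),(E,F)).
Changes per character on this tree: I: 1; II: 1; III: 1; IV: 1.
Total = 4.

4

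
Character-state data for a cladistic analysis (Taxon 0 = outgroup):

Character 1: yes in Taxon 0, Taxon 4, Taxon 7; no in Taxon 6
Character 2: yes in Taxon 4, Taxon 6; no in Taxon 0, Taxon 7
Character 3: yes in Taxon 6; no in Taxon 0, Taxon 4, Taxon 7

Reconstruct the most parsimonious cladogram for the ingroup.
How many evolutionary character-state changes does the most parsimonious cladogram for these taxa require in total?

Character polarity is set by the outgroup: the derived state is whichever differs from the outgroup's state, so for Character 1 the derived state is 'no', and for the remaining characters it is 'yes'.
Character 1: derived state 'no' in Taxon 6 only — an autapomorphy, so it tells us nothing about relationships among taxa.
Only Taxon 4 and Taxon 6 show the derived state 'yes' for Character 2, supporting them as a clade.
Character 3: derived state 'yes' in Taxon 6 only — an autapomorphy, so it tells us nothing about relationships among taxa.
Most parsimonious ingroup topology: ((Taxon 4,Taxon 6),Taxon 7).
Changes per character on this tree: Character 1: 1; Character 2: 1; Character 3: 1.
Total = 3.

3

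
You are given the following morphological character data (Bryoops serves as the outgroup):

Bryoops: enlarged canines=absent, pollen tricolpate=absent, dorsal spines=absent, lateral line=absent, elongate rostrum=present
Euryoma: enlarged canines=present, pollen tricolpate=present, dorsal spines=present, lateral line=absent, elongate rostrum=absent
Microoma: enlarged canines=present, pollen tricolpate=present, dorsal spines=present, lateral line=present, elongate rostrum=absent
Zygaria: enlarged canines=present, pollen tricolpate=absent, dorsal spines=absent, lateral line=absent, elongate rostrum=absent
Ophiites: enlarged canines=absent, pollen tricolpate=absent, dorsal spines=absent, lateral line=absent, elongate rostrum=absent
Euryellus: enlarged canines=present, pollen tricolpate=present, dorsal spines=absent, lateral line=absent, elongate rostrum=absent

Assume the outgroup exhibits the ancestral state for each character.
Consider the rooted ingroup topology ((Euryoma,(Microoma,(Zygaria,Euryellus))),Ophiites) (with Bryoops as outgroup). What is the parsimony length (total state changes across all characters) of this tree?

Map each character onto ((Euryoma,(Microoma,(Zygaria,Euryellus))),Ophiites) (rooted by Bryoops) and count the minimum state changes it requires (Fitch parsimony):
enlarged canines: 1; pollen tricolpate: 2; dorsal spines: 2; lateral line: 1; elongate rostrum: 1.
Total tree length = 7.

7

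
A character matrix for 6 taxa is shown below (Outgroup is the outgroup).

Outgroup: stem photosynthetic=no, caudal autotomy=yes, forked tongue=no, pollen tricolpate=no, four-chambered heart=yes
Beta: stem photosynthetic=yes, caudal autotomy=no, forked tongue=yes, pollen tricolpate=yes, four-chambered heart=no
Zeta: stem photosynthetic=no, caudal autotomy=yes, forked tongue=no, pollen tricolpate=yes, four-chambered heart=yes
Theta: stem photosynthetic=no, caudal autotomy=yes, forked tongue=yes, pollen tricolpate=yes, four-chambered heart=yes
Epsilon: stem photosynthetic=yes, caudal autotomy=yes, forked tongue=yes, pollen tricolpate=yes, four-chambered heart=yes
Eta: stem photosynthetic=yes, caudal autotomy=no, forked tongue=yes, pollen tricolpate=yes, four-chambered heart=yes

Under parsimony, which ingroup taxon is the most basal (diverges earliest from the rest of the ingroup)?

Character polarity is set by the outgroup: the derived state is whichever differs from the outgroup's state, so for caudal autotomy, four-chambered heart the derived state is 'no', and for the remaining characters it is 'yes'.
stem photosynthetic (derived state 'yes') is shared by Beta, Epsilon, and Eta — a synapomorphy uniting that clade.
caudal autotomy: derived state 'no' in Beta and Eta only — synapomorphy for {Beta, Eta}.
forked tongue: derived state 'yes' in Beta, Epsilon, Eta, and Theta only — synapomorphy for {Beta, Epsilon, Eta, Theta}.
pollen tricolpate (derived state 'yes') is shared by all ingroup taxa — unites the whole ingroup.
four-chambered heart: derived state 'no' in Beta only — an autapomorphy, so it tells us nothing about relationships among taxa.
Most parsimonious ingroup topology: ((((Beta,Eta),Epsilon),Theta),Zeta).
Zeta is sister to the clade containing all other ingroup taxa, so it is the earliest-diverging (most basal) ingroup lineage.

Zeta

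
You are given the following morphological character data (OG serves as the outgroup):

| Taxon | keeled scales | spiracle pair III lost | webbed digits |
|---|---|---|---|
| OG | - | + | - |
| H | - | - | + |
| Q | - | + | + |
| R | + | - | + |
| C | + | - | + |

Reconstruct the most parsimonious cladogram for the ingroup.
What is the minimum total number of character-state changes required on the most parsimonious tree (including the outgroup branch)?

3

Character polarity is set by the outgroup: the derived state is whichever differs from the outgroup's state, so for spiracle pair III lost the derived state is '-', and for the remaining characters it is '+'.
keeled scales (derived state '+') is shared by C and R — a synapomorphy uniting that clade.
spiracle pair III lost (derived state '-') is shared by C, H, and R — a synapomorphy uniting that clade.
All ingroup taxa share the derived state '+' for webbed digits; it defines the ingroup but does not resolve relationships within it.
Most parsimonious ingroup topology: ((H,(R,C)),Q).
Changes per character on this tree: keeled scales: 1; spiracle pair III lost: 1; webbed digits: 1.
Total = 3.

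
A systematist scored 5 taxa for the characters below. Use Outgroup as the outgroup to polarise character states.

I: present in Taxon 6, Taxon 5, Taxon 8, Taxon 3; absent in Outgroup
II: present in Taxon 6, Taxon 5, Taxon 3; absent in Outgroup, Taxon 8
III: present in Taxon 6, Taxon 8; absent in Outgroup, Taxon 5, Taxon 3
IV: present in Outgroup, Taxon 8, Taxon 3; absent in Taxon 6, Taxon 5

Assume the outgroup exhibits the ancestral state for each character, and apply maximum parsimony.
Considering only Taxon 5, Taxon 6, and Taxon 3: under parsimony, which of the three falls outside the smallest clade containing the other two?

Taxon 3

Character polarity is set by the outgroup: the derived state is whichever differs from the outgroup's state, so for IV the derived state is 'absent', and for the remaining characters it is 'present'.
All ingroup taxa share the derived state 'present' for I; it defines the ingroup but does not resolve relationships within it.
Only Taxon 3, Taxon 5, and Taxon 6 show the derived state 'present' for II, supporting them as a clade.
III groups Taxon 6 and Taxon 8, which is incompatible with the clades supported by the remaining characters; treating it as convergent (homoplasy) costs fewer steps than any alternative tree.
Only Taxon 5 and Taxon 6 show the derived state 'absent' for IV, supporting them as a clade.
Most parsimonious ingroup topology: (((Taxon 6,Taxon 5),Taxon 3),Taxon 8).
Taxon 6 and Taxon 5 share a more recent common ancestor with each other than either does with Taxon 3, so Taxon 3 is the least closely related of the three.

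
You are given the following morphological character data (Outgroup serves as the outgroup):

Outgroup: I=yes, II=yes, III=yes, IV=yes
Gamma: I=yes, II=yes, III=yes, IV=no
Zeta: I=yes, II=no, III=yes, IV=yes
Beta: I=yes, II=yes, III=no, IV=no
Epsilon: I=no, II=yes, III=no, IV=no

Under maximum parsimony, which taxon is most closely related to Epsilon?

The outgroup has state 'yes' for every character, so 'no' is the derived state throughout.
I (derived state 'no') is unique to Epsilon (autapomorphy; uninformative for grouping).
II (derived state 'no') is unique to Zeta (autapomorphy; uninformative for grouping).
III (derived state 'no') is shared by Beta and Epsilon — a synapomorphy uniting that clade.
IV (derived state 'no') is shared by Beta, Epsilon, and Gamma — a synapomorphy uniting that clade.
Most parsimonious ingroup topology: ((Gamma,(Beta,Epsilon)),Zeta).
Epsilon and Beta form a cherry on this tree, so they are sister taxa.

Beta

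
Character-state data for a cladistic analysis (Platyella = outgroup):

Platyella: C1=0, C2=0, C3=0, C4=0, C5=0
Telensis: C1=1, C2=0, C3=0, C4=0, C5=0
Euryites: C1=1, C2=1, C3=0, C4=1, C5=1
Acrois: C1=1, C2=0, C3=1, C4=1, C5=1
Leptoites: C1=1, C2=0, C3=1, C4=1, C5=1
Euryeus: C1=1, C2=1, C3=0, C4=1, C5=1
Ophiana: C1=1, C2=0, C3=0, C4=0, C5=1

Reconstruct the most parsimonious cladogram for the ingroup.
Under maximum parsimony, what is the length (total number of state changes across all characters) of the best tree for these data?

The outgroup has state '0' for every character, so '1' is the derived state throughout.
C1 (derived state '1') is shared by all ingroup taxa — unites the whole ingroup.
Only Euryeus and Euryites show the derived state '1' for C2, supporting them as a clade.
C3: derived state '1' in Acrois and Leptoites only — synapomorphy for {Acrois, Leptoites}.
Only Acrois, Euryeus, Euryites, and Leptoites show the derived state '1' for C4, supporting them as a clade.
Only Acrois, Euryeus, Euryites, Leptoites, and Ophiana show the derived state '1' for C5, supporting them as a clade.
Most parsimonious ingroup topology: (Telensis,(((Euryites,Euryeus),(Acrois,Leptoites)),Ophiana)).
Changes per character on this tree: C1: 1; C2: 1; C3: 1; C4: 1; C5: 1.
Total = 5.

5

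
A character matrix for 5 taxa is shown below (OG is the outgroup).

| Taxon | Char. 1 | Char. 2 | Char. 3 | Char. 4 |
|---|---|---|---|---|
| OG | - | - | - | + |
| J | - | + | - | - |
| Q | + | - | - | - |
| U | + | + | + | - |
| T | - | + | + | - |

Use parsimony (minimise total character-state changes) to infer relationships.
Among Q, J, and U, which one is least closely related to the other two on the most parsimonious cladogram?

Q

Character polarity is set by the outgroup: the derived state is whichever differs from the outgroup's state, so for Char. 4 the derived state is '-', and for the remaining characters it is '+'.
Char. 1 groups Q and U, which is incompatible with the clades supported by the remaining characters; treating it as convergent (homoplasy) costs fewer steps than any alternative tree.
Char. 2: derived state '+' in J, T, and U only — synapomorphy for {J, T, U}.
Char. 3 (derived state '+') is shared by T and U — a synapomorphy uniting that clade.
Char. 4 (derived state '-') is shared by all ingroup taxa — unites the whole ingroup.
Most parsimonious ingroup topology: ((J,(U,T)),Q).
J and U share a more recent common ancestor with each other than either does with Q, so Q is the least closely related of the three.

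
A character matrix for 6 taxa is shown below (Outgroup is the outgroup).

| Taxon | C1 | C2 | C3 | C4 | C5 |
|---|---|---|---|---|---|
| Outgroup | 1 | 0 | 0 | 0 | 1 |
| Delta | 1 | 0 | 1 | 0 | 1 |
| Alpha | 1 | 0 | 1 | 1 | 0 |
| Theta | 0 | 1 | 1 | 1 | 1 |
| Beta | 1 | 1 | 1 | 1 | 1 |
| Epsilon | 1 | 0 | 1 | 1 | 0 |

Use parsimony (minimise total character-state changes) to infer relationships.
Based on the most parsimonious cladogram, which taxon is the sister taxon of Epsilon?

Alpha

Character polarity is set by the outgroup: the derived state is whichever differs from the outgroup's state, so for C1, C5 the derived state is '0', and for the remaining characters it is '1'.
C1: derived state '0' in Theta only — an autapomorphy, so it tells us nothing about relationships among taxa.
Only Beta and Theta show the derived state '1' for C2, supporting them as a clade.
C3 (derived state '1') is shared by all ingroup taxa — unites the whole ingroup.
Only Alpha, Beta, Epsilon, and Theta show the derived state '1' for C4, supporting them as a clade.
C5 (derived state '0') is shared by Alpha and Epsilon — a synapomorphy uniting that clade.
Most parsimonious ingroup topology: (Delta,((Alpha,Epsilon),(Theta,Beta))).
Epsilon and Alpha form a cherry on this tree, so they are sister taxa.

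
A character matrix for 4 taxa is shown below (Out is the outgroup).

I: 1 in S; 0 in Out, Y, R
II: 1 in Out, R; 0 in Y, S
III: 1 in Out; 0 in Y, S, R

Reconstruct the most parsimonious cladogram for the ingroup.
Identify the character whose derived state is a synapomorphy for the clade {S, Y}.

II

Character polarity is set by the outgroup: the derived state is whichever differs from the outgroup's state, so for II, III the derived state is '0', and for the remaining characters it is '1'.
I: derived state '1' in S only — an autapomorphy, so it tells us nothing about relationships among taxa.
II (derived state '0') is shared by S and Y — a synapomorphy uniting that clade.
All ingroup taxa share the derived state '0' for III; it defines the ingroup but does not resolve relationships within it.
Most parsimonious ingroup topology: ((Y,S),R).
The clade {S, Y} is supported by II: its derived state '0' occurs in exactly those taxa and in no other taxon (including the outgroup).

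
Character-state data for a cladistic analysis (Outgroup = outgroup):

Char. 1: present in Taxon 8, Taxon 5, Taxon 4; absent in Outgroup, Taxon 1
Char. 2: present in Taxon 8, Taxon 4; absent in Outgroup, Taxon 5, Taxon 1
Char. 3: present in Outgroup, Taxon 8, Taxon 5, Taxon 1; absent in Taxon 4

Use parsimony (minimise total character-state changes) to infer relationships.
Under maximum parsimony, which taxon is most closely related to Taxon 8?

Taxon 4

Character polarity is set by the outgroup: the derived state is whichever differs from the outgroup's state, so for Char. 3 the derived state is 'absent', and for the remaining characters it is 'present'.
Char. 1 (derived state 'present') is shared by Taxon 4, Taxon 5, and Taxon 8 — a synapomorphy uniting that clade.
Char. 2: derived state 'present' in Taxon 4 and Taxon 8 only — synapomorphy for {Taxon 4, Taxon 8}.
Char. 3: derived state 'absent' in Taxon 4 only — an autapomorphy, so it tells us nothing about relationships among taxa.
Most parsimonious ingroup topology: (((Taxon 8,Taxon 4),Taxon 5),Taxon 1).
Taxon 8 and Taxon 4 form a cherry on this tree, so they are sister taxa.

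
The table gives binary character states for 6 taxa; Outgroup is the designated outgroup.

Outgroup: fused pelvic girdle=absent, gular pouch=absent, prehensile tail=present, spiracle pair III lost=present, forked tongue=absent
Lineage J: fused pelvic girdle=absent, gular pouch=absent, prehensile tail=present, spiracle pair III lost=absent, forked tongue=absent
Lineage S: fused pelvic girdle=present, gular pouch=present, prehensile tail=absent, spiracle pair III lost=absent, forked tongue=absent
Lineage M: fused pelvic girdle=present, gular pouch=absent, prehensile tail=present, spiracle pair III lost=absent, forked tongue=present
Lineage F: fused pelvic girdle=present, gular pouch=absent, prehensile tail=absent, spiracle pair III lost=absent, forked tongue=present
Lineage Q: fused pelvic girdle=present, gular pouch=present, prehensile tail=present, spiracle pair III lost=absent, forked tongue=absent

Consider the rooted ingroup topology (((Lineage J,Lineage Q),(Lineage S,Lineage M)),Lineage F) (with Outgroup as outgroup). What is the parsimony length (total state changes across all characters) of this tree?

Map each character onto (((Lineage J,Lineage Q),(Lineage S,Lineage M)),Lineage F) (rooted by Outgroup) and count the minimum state changes it requires (Fitch parsimony):
fused pelvic girdle: 2; gular pouch: 2; prehensile tail: 2; spiracle pair III lost: 1; forked tongue: 2.
Total tree length = 9.

9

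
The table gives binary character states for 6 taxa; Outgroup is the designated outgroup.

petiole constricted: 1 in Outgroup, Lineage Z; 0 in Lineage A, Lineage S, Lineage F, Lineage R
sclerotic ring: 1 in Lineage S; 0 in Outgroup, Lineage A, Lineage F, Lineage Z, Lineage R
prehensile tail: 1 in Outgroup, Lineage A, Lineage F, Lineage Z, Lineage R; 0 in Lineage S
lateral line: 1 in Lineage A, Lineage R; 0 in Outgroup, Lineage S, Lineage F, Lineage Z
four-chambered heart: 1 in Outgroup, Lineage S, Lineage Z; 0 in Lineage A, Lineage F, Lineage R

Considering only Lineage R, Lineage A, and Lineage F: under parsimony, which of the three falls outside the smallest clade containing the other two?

Character polarity is set by the outgroup: the derived state is whichever differs from the outgroup's state, so for petiole constricted, prehensile tail, four-chambered heart the derived state is '0', and for the remaining characters it is '1'.
petiole constricted: derived state '0' in Lineage A, Lineage F, Lineage R, and Lineage S only — synapomorphy for {Lineage A, Lineage F, Lineage R, Lineage S}.
sclerotic ring (derived state '1') is unique to Lineage S (autapomorphy; uninformative for grouping).
prehensile tail (derived state '0') is unique to Lineage S (autapomorphy; uninformative for grouping).
Only Lineage A and Lineage R show the derived state '1' for lateral line, supporting them as a clade.
Only Lineage A, Lineage F, and Lineage R show the derived state '0' for four-chambered heart, supporting them as a clade.
Most parsimonious ingroup topology: ((((Lineage A,Lineage R),Lineage F),Lineage S),Lineage Z).
Lineage R and Lineage A share a more recent common ancestor with each other than either does with Lineage F, so Lineage F is the least closely related of the three.

Lineage F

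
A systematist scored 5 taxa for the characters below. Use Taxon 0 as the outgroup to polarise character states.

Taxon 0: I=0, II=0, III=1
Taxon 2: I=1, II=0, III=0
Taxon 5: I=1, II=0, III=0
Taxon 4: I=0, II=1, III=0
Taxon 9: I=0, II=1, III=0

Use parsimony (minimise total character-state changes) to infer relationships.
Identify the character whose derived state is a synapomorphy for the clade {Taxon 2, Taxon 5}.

Character polarity is set by the outgroup: the derived state is whichever differs from the outgroup's state, so for III the derived state is '0', and for the remaining characters it is '1'.
I (derived state '1') is shared by Taxon 2 and Taxon 5 — a synapomorphy uniting that clade.
II: derived state '1' in Taxon 4 and Taxon 9 only — synapomorphy for {Taxon 4, Taxon 9}.
III (derived state '0') is shared by all ingroup taxa — unites the whole ingroup.
Most parsimonious ingroup topology: ((Taxon 2,Taxon 5),(Taxon 4,Taxon 9)).
The clade {Taxon 2, Taxon 5} is supported by I: its derived state '1' occurs in exactly those taxa and in no other taxon (including the outgroup).

I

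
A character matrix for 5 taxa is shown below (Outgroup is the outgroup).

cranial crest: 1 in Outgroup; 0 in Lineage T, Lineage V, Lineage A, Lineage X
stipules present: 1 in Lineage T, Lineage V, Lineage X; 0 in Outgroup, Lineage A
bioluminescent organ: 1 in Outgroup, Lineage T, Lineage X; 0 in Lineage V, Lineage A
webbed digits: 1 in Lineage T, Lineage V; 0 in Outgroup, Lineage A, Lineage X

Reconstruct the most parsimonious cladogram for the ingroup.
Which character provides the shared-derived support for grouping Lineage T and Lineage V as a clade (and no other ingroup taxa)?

webbed digits

Character polarity is set by the outgroup: the derived state is whichever differs from the outgroup's state, so for cranial crest, bioluminescent organ the derived state is '0', and for the remaining characters it is '1'.
All ingroup taxa share the derived state '0' for cranial crest; it defines the ingroup but does not resolve relationships within it.
stipules present (derived state '1') is shared by Lineage T, Lineage V, and Lineage X — a synapomorphy uniting that clade.
bioluminescent organ groups Lineage A and Lineage V, which is incompatible with the clades supported by the remaining characters; treating it as convergent (homoplasy) costs fewer steps than any alternative tree.
webbed digits (derived state '1') is shared by Lineage T and Lineage V — a synapomorphy uniting that clade.
Most parsimonious ingroup topology: (((Lineage T,Lineage V),Lineage X),Lineage A).
The clade {Lineage T, Lineage V} is supported by webbed digits: its derived state '1' occurs in exactly those taxa and in no other taxon (including the outgroup).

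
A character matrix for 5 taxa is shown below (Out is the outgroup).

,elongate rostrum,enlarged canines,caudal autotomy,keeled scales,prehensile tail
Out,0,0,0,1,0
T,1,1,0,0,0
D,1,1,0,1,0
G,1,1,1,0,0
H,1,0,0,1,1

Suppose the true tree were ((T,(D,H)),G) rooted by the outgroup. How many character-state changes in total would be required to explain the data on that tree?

7

Map each character onto ((T,(D,H)),G) (rooted by Out) and count the minimum state changes it requires (Fitch parsimony):
elongate rostrum: 1; enlarged canines: 2; caudal autotomy: 1; keeled scales: 2; prehensile tail: 1.
Total tree length = 7.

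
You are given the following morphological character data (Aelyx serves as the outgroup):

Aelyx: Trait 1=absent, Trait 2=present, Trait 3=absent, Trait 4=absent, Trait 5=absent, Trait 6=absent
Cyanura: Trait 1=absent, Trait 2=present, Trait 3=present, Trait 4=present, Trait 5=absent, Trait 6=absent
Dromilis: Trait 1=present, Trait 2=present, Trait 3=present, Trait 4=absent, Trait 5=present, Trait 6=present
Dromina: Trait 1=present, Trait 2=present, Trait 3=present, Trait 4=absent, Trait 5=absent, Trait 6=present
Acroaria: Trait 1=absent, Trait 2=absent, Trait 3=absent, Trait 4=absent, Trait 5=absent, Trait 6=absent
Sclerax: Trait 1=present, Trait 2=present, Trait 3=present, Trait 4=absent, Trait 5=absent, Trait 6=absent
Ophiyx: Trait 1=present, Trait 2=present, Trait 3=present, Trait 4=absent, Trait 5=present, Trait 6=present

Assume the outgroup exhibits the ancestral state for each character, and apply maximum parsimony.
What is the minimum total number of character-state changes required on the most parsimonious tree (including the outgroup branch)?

Character polarity is set by the outgroup: the derived state is whichever differs from the outgroup's state, so for Trait 2 the derived state is 'absent', and for the remaining characters it is 'present'.
Trait 1 (derived state 'present') is shared by Dromilis, Dromina, Ophiyx, and Sclerax — a synapomorphy uniting that clade.
Trait 2 (derived state 'absent') is unique to Acroaria (autapomorphy; uninformative for grouping).
Only Cyanura, Dromilis, Dromina, Ophiyx, and Sclerax show the derived state 'present' for Trait 3, supporting them as a clade.
Trait 4: derived state 'present' in Cyanura only — an autapomorphy, so it tells us nothing about relationships among taxa.
Trait 5 (derived state 'present') is shared by Dromilis and Ophiyx — a synapomorphy uniting that clade.
Trait 6 (derived state 'present') is shared by Dromilis, Dromina, and Ophiyx — a synapomorphy uniting that clade.
Most parsimonious ingroup topology: ((Cyanura,(((Dromilis,Ophiyx),Dromina),Sclerax)),Acroaria).
Changes per character on this tree: Trait 1: 1; Trait 2: 1; Trait 3: 1; Trait 4: 1; Trait 5: 1; Trait 6: 1.
Total = 6.

6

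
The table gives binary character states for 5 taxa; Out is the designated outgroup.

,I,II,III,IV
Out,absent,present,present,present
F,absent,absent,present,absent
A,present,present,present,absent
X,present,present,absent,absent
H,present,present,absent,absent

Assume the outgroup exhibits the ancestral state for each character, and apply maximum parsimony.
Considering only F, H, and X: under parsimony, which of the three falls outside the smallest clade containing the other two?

F

Character polarity is set by the outgroup: the derived state is whichever differs from the outgroup's state, so for II, III, IV the derived state is 'absent', and for the remaining characters it is 'present'.
I: derived state 'present' in A, H, and X only — synapomorphy for {A, H, X}.
II: derived state 'absent' in F only — an autapomorphy, so it tells us nothing about relationships among taxa.
III (derived state 'absent') is shared by H and X — a synapomorphy uniting that clade.
All ingroup taxa share the derived state 'absent' for IV; it defines the ingroup but does not resolve relationships within it.
Most parsimonious ingroup topology: (F,(A,(X,H))).
H and X share a more recent common ancestor with each other than either does with F, so F is the least closely related of the three.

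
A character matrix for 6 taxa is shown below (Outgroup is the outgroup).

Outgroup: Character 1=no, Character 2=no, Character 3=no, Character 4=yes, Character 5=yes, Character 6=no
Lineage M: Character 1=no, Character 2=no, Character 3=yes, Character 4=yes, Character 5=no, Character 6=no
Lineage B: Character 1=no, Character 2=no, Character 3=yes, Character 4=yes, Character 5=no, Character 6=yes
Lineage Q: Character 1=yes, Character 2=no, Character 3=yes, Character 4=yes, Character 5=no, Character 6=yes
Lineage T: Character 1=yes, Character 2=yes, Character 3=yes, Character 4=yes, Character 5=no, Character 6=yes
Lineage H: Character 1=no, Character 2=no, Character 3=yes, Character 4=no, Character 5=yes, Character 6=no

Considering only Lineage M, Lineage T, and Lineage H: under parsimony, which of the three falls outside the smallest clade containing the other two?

Lineage H

Character polarity is set by the outgroup: the derived state is whichever differs from the outgroup's state, so for Character 4, Character 5 the derived state is 'no', and for the remaining characters it is 'yes'.
Character 1: derived state 'yes' in Lineage Q and Lineage T only — synapomorphy for {Lineage Q, Lineage T}.
Character 2 (derived state 'yes') is unique to Lineage T (autapomorphy; uninformative for grouping).
All ingroup taxa share the derived state 'yes' for Character 3; it defines the ingroup but does not resolve relationships within it.
Character 4: derived state 'no' in Lineage H only — an autapomorphy, so it tells us nothing about relationships among taxa.
Only Lineage B, Lineage M, Lineage Q, and Lineage T show the derived state 'no' for Character 5, supporting them as a clade.
Character 6: derived state 'yes' in Lineage B, Lineage Q, and Lineage T only — synapomorphy for {Lineage B, Lineage Q, Lineage T}.
Most parsimonious ingroup topology: ((Lineage M,(Lineage B,(Lineage Q,Lineage T))),Lineage H).
Lineage M and Lineage T share a more recent common ancestor with each other than either does with Lineage H, so Lineage H is the least closely related of the three.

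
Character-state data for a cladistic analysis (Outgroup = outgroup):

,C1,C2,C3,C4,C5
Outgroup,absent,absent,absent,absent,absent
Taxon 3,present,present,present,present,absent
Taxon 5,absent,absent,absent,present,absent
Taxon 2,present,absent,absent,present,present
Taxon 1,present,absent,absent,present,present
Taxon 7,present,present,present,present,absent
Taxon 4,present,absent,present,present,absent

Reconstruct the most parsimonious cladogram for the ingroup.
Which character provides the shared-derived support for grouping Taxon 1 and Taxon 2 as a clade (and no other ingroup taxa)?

C5

The outgroup has state 'absent' for every character, so 'present' is the derived state throughout.
C1 (derived state 'present') is shared by Taxon 1, Taxon 2, Taxon 3, Taxon 4, and Taxon 7 — a synapomorphy uniting that clade.
Only Taxon 3 and Taxon 7 show the derived state 'present' for C2, supporting them as a clade.
C3 (derived state 'present') is shared by Taxon 3, Taxon 4, and Taxon 7 — a synapomorphy uniting that clade.
All ingroup taxa share the derived state 'present' for C4; it defines the ingroup but does not resolve relationships within it.
Only Taxon 1 and Taxon 2 show the derived state 'present' for C5, supporting them as a clade.
Most parsimonious ingroup topology: ((((Taxon 3,Taxon 7),Taxon 4),(Taxon 2,Taxon 1)),Taxon 5).
The clade {Taxon 1, Taxon 2} is supported by C5: its derived state 'present' occurs in exactly those taxa and in no other taxon (including the outgroup).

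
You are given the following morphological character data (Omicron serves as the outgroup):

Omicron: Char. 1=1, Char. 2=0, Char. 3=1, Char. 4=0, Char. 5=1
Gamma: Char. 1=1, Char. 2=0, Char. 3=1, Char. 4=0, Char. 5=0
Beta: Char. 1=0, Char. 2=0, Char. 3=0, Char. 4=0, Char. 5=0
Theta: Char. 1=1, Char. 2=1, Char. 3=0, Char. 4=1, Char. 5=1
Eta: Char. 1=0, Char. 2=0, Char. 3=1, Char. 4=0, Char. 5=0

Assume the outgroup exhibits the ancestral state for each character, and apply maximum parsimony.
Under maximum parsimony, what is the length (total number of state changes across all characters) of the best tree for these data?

6

Character polarity is set by the outgroup: the derived state is whichever differs from the outgroup's state, so for Char. 1, Char. 3, Char. 5 the derived state is '0', and for the remaining characters it is '1'.
Char. 1 (derived state '0') is shared by Beta and Eta — a synapomorphy uniting that clade.
Char. 2: derived state '1' in Theta only — an autapomorphy, so it tells us nothing about relationships among taxa.
Char. 3 (state '0') occurs in Beta and Theta but conflicts with the nesting implied by the other characters — most parsimoniously interpreted as homoplasy.
Char. 4: derived state '1' in Theta only — an autapomorphy, so it tells us nothing about relationships among taxa.
Char. 5 (derived state '0') is shared by Beta, Eta, and Gamma — a synapomorphy uniting that clade.
Most parsimonious ingroup topology: ((Gamma,(Beta,Eta)),Theta).
Changes per character on this tree: Char. 1: 1; Char. 2: 1; Char. 3: 2; Char. 4: 1; Char. 5: 1.
Total = 6.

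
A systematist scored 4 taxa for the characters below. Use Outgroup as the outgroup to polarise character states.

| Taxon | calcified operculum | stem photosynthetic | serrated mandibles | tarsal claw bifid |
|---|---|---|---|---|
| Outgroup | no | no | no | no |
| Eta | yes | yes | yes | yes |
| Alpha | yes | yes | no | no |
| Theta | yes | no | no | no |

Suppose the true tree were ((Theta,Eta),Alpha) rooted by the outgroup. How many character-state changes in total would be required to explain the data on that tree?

5

Map each character onto ((Theta,Eta),Alpha) (rooted by Outgroup) and count the minimum state changes it requires (Fitch parsimony):
calcified operculum: 1; stem photosynthetic: 2; serrated mandibles: 1; tarsal claw bifid: 1.
Total tree length = 5.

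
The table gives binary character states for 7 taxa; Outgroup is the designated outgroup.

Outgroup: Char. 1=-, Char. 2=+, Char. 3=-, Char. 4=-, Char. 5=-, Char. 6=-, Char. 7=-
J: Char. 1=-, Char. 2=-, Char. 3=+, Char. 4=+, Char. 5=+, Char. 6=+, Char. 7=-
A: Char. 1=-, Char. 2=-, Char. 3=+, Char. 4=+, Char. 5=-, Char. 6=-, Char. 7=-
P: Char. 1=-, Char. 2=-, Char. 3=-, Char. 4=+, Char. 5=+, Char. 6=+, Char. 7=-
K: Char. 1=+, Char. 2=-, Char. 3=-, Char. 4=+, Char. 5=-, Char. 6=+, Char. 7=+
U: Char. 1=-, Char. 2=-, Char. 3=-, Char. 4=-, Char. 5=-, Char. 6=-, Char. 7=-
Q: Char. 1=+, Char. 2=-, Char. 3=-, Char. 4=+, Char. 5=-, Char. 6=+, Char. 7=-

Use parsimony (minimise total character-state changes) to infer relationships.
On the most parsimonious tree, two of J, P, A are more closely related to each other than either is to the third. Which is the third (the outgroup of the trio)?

A

Character polarity is set by the outgroup: the derived state is whichever differs from the outgroup's state, so for Char. 2 the derived state is '-', and for the remaining characters it is '+'.
Char. 1: derived state '+' in K and Q only — synapomorphy for {K, Q}.
Char. 2 (derived state '-') is shared by all ingroup taxa — unites the whole ingroup.
Char. 3 (state '+') occurs in A and J but conflicts with the nesting implied by the other characters — most parsimoniously interpreted as homoplasy.
Char. 4 (derived state '+') is shared by A, J, K, P, and Q — a synapomorphy uniting that clade.
Char. 5: derived state '+' in J and P only — synapomorphy for {J, P}.
Char. 6 (derived state '+') is shared by J, K, P, and Q — a synapomorphy uniting that clade.
Char. 7: derived state '+' in K only — an autapomorphy, so it tells us nothing about relationships among taxa.
Most parsimonious ingroup topology: ((((J,P),(K,Q)),A),U).
J and P share a more recent common ancestor with each other than either does with A, so A is the least closely related of the three.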